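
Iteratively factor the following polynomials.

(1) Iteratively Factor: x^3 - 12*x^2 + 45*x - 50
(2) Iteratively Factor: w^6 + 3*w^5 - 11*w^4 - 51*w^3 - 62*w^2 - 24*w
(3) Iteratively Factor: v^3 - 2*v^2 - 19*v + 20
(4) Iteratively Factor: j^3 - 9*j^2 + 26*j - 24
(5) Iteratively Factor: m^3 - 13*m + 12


(1) = (x - 5)*(x^2 - 7*x + 10) = (x - 5)*(x - 2)*(x - 5)
(2) = (w)*(w^5 + 3*w^4 - 11*w^3 - 51*w^2 - 62*w - 24) = w*(w + 2)*(w^4 + w^3 - 13*w^2 - 25*w - 12) = w*(w + 2)*(w + 3)*(w^3 - 2*w^2 - 7*w - 4) = w*(w + 1)*(w + 2)*(w + 3)*(w^2 - 3*w - 4) = w*(w - 4)*(w + 1)*(w + 2)*(w + 3)*(w + 1)
(3) = (v - 5)*(v^2 + 3*v - 4) = (v - 5)*(v + 4)*(v - 1)
(4) = (j - 4)*(j^2 - 5*j + 6) = (j - 4)*(j - 3)*(j - 2)
(5) = (m - 1)*(m^2 + m - 12) = (m - 1)*(m + 4)*(m - 3)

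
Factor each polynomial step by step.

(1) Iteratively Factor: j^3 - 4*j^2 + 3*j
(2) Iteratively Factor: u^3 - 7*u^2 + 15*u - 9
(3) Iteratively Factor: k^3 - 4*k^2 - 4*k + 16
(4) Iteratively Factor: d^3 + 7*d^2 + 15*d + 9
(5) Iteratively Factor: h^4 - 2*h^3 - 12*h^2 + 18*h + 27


(1) = (j - 3)*(j^2 - j) = j*(j - 3)*(j - 1)
(2) = (u - 3)*(u^2 - 4*u + 3) = (u - 3)^2*(u - 1)
(3) = (k + 2)*(k^2 - 6*k + 8) = (k - 2)*(k + 2)*(k - 4)
(4) = (d + 1)*(d^2 + 6*d + 9) = (d + 1)*(d + 3)*(d + 3)
(5) = (h - 3)*(h^3 + h^2 - 9*h - 9) = (h - 3)*(h + 1)*(h^2 - 9) = (h - 3)*(h + 1)*(h + 3)*(h - 3)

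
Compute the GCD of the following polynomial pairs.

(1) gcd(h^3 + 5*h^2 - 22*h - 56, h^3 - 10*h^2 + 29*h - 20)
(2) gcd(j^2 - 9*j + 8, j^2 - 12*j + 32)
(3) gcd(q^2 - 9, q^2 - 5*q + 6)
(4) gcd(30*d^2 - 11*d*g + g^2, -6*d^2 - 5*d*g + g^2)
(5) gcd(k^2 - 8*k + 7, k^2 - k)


(1) = gcd((h - 4)*(h + 2)*(h + 7), (h - 5)*(h - 4)*(h - 1)) = h - 4
(2) = j - 8
(3) = q - 3
(4) = gcd((-6*d + g)*(-5*d + g), (-6*d + g)*(d + g)) = 6*d - g
(5) = k - 1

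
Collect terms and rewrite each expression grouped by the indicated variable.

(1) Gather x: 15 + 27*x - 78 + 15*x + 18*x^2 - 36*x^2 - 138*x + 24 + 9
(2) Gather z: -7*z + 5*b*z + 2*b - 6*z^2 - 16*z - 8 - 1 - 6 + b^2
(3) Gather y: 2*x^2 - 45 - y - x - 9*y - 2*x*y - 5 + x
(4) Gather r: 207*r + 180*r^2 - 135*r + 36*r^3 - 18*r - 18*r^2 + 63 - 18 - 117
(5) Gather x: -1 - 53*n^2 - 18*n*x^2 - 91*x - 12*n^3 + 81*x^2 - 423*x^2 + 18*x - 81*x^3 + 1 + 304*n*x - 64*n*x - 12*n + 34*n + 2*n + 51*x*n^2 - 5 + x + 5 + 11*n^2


(1) = -18*x^2 - 96*x - 30
(2) = b^2 + 2*b - 6*z^2 + z*(5*b - 23) - 15
(3) = 2*x^2 + y*(-2*x - 10) - 50
(4) = 36*r^3 + 162*r^2 + 54*r - 72
(5) = -12*n^3 - 42*n^2 + 24*n - 81*x^3 + x^2*(-18*n - 342) + x*(51*n^2 + 240*n - 72)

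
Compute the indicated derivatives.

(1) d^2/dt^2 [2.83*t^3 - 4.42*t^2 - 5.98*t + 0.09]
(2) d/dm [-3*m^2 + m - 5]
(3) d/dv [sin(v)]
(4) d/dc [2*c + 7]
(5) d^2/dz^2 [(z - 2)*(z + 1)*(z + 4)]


(1) = 16.98*t - 8.84
(2) = 1 - 6*m
(3) = cos(v)
(4) = 2
(5) = 6*z + 6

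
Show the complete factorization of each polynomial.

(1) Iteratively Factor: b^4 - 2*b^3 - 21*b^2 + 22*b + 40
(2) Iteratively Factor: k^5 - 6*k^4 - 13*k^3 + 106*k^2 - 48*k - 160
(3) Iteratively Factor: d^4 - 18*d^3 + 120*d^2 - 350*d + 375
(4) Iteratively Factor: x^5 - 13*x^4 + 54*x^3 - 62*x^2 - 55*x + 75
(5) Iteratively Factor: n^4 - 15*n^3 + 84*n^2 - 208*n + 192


(1) = (b + 4)*(b^3 - 6*b^2 + 3*b + 10) = (b - 5)*(b + 4)*(b^2 - b - 2) = (b - 5)*(b - 2)*(b + 4)*(b + 1)
(2) = (k + 1)*(k^4 - 7*k^3 - 6*k^2 + 112*k - 160) = (k - 4)*(k + 1)*(k^3 - 3*k^2 - 18*k + 40) = (k - 4)*(k + 1)*(k + 4)*(k^2 - 7*k + 10) = (k - 5)*(k - 4)*(k + 1)*(k + 4)*(k - 2)
(3) = (d - 3)*(d^3 - 15*d^2 + 75*d - 125) = (d - 5)*(d - 3)*(d^2 - 10*d + 25) = (d - 5)^2*(d - 3)*(d - 5)
(4) = (x - 3)*(x^4 - 10*x^3 + 24*x^2 + 10*x - 25) = (x - 3)*(x + 1)*(x^3 - 11*x^2 + 35*x - 25) = (x - 5)*(x - 3)*(x + 1)*(x^2 - 6*x + 5) = (x - 5)^2*(x - 3)*(x + 1)*(x - 1)
(5) = (n - 4)*(n^3 - 11*n^2 + 40*n - 48) = (n - 4)^2*(n^2 - 7*n + 12) = (n - 4)^3*(n - 3)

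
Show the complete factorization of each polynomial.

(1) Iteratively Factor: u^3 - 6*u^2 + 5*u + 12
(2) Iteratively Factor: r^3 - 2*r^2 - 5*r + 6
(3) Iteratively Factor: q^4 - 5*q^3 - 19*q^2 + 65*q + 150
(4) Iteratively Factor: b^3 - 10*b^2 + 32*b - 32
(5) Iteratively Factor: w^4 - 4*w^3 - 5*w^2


(1) = (u - 4)*(u^2 - 2*u - 3) = (u - 4)*(u + 1)*(u - 3)
(2) = (r - 1)*(r^2 - r - 6) = (r - 3)*(r - 1)*(r + 2)
(3) = (q + 3)*(q^3 - 8*q^2 + 5*q + 50) = (q - 5)*(q + 3)*(q^2 - 3*q - 10) = (q - 5)*(q + 2)*(q + 3)*(q - 5)
(4) = (b - 2)*(b^2 - 8*b + 16) = (b - 4)*(b - 2)*(b - 4)
(5) = (w)*(w^3 - 4*w^2 - 5*w) = w^2*(w^2 - 4*w - 5) = w^2*(w - 5)*(w + 1)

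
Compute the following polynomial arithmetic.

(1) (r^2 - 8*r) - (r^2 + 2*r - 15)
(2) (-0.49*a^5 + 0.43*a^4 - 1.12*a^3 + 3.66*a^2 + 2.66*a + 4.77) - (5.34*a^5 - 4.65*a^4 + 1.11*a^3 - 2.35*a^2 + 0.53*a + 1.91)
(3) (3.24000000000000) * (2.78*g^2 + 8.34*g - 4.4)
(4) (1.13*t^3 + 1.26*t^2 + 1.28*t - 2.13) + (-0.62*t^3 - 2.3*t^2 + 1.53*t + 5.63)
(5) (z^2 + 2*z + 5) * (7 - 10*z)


(1) = 15 - 10*r
(2) = -5.83*a^5 + 5.08*a^4 - 2.23*a^3 + 6.01*a^2 + 2.13*a + 2.86
(3) = 9.0072*g^2 + 27.0216*g - 14.256
(4) = 0.51*t^3 - 1.04*t^2 + 2.81*t + 3.5
(5) = -10*z^3 - 13*z^2 - 36*z + 35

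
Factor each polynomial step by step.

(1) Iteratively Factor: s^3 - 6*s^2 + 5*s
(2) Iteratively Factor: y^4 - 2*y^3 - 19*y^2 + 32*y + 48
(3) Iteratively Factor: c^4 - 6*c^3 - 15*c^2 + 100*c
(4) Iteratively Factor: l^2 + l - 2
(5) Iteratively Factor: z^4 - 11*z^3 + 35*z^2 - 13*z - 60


(1) = (s)*(s^2 - 6*s + 5) = s*(s - 1)*(s - 5)
(2) = (y + 4)*(y^3 - 6*y^2 + 5*y + 12) = (y - 4)*(y + 4)*(y^2 - 2*y - 3) = (y - 4)*(y + 1)*(y + 4)*(y - 3)
(3) = (c - 5)*(c^3 - c^2 - 20*c) = (c - 5)*(c + 4)*(c^2 - 5*c) = c*(c - 5)*(c + 4)*(c - 5)
(4) = (l - 1)*(l + 2)
(5) = (z + 1)*(z^3 - 12*z^2 + 47*z - 60) = (z - 4)*(z + 1)*(z^2 - 8*z + 15) = (z - 5)*(z - 4)*(z + 1)*(z - 3)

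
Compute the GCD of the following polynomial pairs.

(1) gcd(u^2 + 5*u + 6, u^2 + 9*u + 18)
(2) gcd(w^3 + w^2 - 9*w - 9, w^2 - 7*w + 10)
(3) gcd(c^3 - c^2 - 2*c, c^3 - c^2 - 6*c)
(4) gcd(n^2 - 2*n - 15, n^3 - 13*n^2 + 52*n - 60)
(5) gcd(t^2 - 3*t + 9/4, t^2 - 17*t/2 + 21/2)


(1) = u + 3
(2) = 1
(3) = c
(4) = gcd((n - 5)*(n + 3), (n - 6)*(n - 5)*(n - 2)) = n - 5
(5) = t - 3/2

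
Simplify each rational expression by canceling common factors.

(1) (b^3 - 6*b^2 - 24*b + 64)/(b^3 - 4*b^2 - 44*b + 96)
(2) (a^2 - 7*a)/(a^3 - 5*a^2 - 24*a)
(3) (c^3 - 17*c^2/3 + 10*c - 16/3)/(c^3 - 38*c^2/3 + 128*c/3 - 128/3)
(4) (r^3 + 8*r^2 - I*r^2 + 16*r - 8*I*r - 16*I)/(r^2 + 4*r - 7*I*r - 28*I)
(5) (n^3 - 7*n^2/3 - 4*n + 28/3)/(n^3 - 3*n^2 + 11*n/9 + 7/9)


(1) = (b + 4)/(b + 6)
(2) = (a - 7)/(a^2 - 5*a - 24)
(3) = (c - 1)/(c - 8)
(4) = (r^2 + r*(4 - I) - 4*I)/(r - 7*I)
(5) = (3*n^2 - 12)/(3*n^2 - 2*n - 1)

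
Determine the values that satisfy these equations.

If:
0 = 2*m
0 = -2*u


Then:
m = 0
u = 0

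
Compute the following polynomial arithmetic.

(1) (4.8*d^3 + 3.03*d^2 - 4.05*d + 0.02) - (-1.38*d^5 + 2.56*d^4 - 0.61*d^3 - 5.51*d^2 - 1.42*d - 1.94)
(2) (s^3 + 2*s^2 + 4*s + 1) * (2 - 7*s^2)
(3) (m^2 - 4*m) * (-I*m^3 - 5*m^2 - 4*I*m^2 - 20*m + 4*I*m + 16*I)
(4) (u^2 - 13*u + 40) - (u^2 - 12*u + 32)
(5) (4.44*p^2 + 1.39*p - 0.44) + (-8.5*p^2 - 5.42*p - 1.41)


(1) = 1.38*d^5 - 2.56*d^4 + 5.41*d^3 + 8.54*d^2 - 2.63*d + 1.96
(2) = -7*s^5 - 14*s^4 - 26*s^3 - 3*s^2 + 8*s + 2
(3) = -I*m^5 - 5*m^4 + 20*I*m^3 + 80*m^2 - 64*I*m
(4) = 8 - u
(5) = -4.06*p^2 - 4.03*p - 1.85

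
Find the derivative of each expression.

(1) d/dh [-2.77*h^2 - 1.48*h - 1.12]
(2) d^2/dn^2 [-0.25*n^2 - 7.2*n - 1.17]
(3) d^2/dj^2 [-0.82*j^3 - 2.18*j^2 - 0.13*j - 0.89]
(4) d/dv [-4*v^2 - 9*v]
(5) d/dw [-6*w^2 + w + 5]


(1) = -5.54*h - 1.48
(2) = -0.500000000000000
(3) = -4.92*j - 4.36
(4) = -8*v - 9
(5) = 1 - 12*w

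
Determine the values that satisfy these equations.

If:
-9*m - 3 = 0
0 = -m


Then:
No Solution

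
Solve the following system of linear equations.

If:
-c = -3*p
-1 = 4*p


Then:
c = -3/4
p = -1/4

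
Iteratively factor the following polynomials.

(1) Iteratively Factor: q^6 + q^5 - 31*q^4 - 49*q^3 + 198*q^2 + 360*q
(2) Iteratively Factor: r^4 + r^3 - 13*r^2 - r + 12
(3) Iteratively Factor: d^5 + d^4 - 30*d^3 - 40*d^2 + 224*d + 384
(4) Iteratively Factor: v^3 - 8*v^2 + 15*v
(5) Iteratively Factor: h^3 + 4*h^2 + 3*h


(1) = (q - 3)*(q^5 + 4*q^4 - 19*q^3 - 106*q^2 - 120*q) = (q - 5)*(q - 3)*(q^4 + 9*q^3 + 26*q^2 + 24*q) = (q - 5)*(q - 3)*(q + 4)*(q^3 + 5*q^2 + 6*q) = q*(q - 5)*(q - 3)*(q + 4)*(q^2 + 5*q + 6) = q*(q - 5)*(q - 3)*(q + 3)*(q + 4)*(q + 2)
(2) = (r + 1)*(r^3 - 13*r + 12) = (r - 3)*(r + 1)*(r^2 + 3*r - 4) = (r - 3)*(r - 1)*(r + 1)*(r + 4)
(3) = (d + 4)*(d^4 - 3*d^3 - 18*d^2 + 32*d + 96) = (d - 4)*(d + 4)*(d^3 + d^2 - 14*d - 24) = (d - 4)^2*(d + 4)*(d^2 + 5*d + 6) = (d - 4)^2*(d + 2)*(d + 4)*(d + 3)
(4) = (v)*(v^2 - 8*v + 15) = v*(v - 5)*(v - 3)
(5) = (h)*(h^2 + 4*h + 3) = h*(h + 1)*(h + 3)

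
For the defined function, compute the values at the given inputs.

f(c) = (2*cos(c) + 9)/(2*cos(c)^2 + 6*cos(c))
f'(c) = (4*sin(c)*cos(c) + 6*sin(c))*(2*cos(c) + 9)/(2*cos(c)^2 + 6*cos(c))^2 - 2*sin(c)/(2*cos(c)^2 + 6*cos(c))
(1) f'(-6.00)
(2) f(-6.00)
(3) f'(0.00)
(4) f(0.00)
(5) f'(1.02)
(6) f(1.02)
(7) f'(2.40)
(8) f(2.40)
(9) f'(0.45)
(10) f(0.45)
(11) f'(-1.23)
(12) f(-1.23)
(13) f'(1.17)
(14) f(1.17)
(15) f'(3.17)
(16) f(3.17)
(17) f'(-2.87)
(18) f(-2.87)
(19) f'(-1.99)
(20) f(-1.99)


(1) = 0.45
(2) = 1.44
(3) = 0.00
(4) = 1.38
(5) = 4.63
(6) = 2.72
(7) = 1.80
(8) = -2.26
(9) = 0.79
(10) = 1.54
(11) = -12.61
(12) = 4.34
(13) = 9.03
(14) = 3.70
(15) = -0.04
(16) = -1.75
(17) = -0.40
(18) = -1.80
(19) = -8.20
(20) = -3.88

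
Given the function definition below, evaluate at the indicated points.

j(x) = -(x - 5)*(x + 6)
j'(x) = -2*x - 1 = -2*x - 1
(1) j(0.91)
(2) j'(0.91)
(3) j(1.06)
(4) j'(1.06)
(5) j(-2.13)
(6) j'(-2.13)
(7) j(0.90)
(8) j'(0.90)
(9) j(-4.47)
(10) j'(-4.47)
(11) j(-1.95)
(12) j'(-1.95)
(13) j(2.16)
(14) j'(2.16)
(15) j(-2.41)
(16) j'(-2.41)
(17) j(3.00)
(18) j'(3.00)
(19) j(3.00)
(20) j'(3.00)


(1) = 28.26
(2) = -2.82
(3) = 27.82
(4) = -3.12
(5) = 27.59
(6) = 3.26
(7) = 28.29
(8) = -2.80
(9) = 14.49
(10) = 7.94
(11) = 28.15
(12) = 2.90
(13) = 23.17
(14) = -5.32
(15) = 26.60
(16) = 3.82
(17) = 18.00
(18) = -7.00
(19) = 18.00
(20) = -7.00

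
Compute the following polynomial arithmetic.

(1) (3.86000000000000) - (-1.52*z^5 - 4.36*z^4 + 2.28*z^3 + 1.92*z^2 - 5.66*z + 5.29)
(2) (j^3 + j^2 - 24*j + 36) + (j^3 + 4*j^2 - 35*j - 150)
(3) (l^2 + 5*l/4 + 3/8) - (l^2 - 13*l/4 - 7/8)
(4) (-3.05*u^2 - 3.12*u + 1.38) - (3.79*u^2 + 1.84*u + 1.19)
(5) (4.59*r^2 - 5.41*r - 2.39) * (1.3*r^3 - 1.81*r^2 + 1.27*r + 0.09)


(1) = 1.52*z^5 + 4.36*z^4 - 2.28*z^3 - 1.92*z^2 + 5.66*z - 1.43
(2) = 2*j^3 + 5*j^2 - 59*j - 114
(3) = 9*l/2 + 5/4
(4) = -6.84*u^2 - 4.96*u + 0.19
(5) = 5.967*r^5 - 15.3409*r^4 + 12.5144*r^3 - 2.1317*r^2 - 3.5222*r - 0.2151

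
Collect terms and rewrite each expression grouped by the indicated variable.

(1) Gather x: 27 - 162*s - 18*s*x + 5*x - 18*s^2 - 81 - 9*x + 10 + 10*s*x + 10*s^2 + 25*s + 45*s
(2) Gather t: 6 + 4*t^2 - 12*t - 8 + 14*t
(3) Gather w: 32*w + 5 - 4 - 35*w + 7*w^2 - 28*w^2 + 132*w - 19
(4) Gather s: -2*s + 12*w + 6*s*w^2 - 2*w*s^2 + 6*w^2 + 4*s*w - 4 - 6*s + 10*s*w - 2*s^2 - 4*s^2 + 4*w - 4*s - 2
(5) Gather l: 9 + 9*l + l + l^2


(1) = -8*s^2 - 92*s + x*(-8*s - 4) - 44
(2) = 4*t^2 + 2*t - 2
(3) = -21*w^2 + 129*w - 18
(4) = s^2*(-2*w - 6) + s*(6*w^2 + 14*w - 12) + 6*w^2 + 16*w - 6
(5) = l^2 + 10*l + 9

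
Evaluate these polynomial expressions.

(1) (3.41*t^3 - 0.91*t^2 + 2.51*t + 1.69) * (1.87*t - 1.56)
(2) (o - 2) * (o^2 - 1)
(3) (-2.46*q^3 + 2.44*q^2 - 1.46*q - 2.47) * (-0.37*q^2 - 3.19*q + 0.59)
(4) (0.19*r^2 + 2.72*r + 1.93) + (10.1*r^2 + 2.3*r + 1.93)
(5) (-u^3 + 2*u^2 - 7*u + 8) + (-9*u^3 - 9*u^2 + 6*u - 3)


(1) = 6.3767*t^4 - 7.0213*t^3 + 6.1133*t^2 - 0.7553*t - 2.6364
(2) = o^3 - 2*o^2 - o + 2
(3) = 0.9102*q^5 + 6.9446*q^4 - 8.6948*q^3 + 7.0109*q^2 + 7.0179*q - 1.4573
(4) = 10.29*r^2 + 5.02*r + 3.86
(5) = -10*u^3 - 7*u^2 - u + 5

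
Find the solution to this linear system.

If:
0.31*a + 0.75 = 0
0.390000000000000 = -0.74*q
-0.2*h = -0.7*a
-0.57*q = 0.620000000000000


Then:
No Solution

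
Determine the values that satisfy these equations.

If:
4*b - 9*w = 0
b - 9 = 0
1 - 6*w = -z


Then:
b = 9
w = 4
z = 23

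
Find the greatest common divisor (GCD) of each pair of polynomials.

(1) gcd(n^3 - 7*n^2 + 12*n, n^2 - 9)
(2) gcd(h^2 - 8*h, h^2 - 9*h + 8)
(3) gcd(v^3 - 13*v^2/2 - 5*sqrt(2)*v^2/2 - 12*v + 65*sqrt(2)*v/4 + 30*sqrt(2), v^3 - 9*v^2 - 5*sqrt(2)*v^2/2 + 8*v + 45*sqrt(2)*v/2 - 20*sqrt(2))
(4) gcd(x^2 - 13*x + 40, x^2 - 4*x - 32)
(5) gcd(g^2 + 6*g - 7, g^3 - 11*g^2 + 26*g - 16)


(1) = n - 3
(2) = h - 8
(3) = gcd((v - 8)*(v + 3/2)*(v - 5*sqrt(2)/2), (v - 8)*(v - 1)*(v - 5*sqrt(2)/2)) = v^2 + v*(-8 - 5*sqrt(2)/2) + 20*sqrt(2)
(4) = x - 8
(5) = g - 1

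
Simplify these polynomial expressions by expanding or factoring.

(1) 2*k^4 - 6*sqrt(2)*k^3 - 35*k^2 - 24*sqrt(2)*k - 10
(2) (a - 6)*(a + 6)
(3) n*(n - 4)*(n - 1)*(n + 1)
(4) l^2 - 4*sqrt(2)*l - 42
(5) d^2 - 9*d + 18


(1) = (k - 5*sqrt(2))*(k + sqrt(2))*(sqrt(2)*k + 1)^2
(2) = a^2 - 36
(3) = n^4 - 4*n^3 - n^2 + 4*n
(4) = (l - 7*sqrt(2))*(l + 3*sqrt(2))
(5) = (d - 6)*(d - 3)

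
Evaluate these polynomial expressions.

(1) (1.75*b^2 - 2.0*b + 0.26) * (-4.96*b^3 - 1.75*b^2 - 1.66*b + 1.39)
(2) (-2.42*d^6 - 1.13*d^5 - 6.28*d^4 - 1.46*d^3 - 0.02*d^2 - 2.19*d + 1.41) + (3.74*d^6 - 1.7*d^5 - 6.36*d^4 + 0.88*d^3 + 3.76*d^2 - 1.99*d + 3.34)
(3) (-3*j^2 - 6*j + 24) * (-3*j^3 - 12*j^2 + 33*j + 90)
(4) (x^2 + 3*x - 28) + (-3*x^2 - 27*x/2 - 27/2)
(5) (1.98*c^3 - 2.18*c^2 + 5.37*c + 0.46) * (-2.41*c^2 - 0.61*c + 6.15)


(1) = -8.68*b^5 + 6.8575*b^4 - 0.6946*b^3 + 5.2975*b^2 - 3.2116*b + 0.3614
(2) = 1.32*d^6 - 2.83*d^5 - 12.64*d^4 - 0.58*d^3 + 3.74*d^2 - 4.18*d + 4.75
(3) = 9*j^5 + 54*j^4 - 99*j^3 - 756*j^2 + 252*j + 2160
(4) = -2*x^2 - 21*x/2 - 83/2
(5) = -4.7718*c^5 + 4.046*c^4 + 0.5651*c^3 - 17.7913*c^2 + 32.7449*c + 2.829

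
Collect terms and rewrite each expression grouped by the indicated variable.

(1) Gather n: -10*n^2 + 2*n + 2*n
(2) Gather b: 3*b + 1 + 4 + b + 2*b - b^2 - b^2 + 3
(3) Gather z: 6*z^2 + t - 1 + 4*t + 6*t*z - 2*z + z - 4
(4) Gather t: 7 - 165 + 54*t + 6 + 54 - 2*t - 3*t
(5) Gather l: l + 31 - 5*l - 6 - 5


(1) = -10*n^2 + 4*n
(2) = -2*b^2 + 6*b + 8
(3) = 5*t + 6*z^2 + z*(6*t - 1) - 5
(4) = 49*t - 98
(5) = 20 - 4*l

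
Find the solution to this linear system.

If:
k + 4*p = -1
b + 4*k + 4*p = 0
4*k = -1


Then:
b = 7/4
k = -1/4
p = -3/16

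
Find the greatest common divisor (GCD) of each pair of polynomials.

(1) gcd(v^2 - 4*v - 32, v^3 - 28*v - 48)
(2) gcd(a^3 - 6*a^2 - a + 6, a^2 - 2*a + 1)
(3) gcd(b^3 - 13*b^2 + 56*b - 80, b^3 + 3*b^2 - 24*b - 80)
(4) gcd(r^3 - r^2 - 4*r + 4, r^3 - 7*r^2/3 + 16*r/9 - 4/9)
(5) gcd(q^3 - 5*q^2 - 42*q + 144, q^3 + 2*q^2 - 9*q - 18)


(1) = v + 4
(2) = a - 1
(3) = b - 5
(4) = r - 1
(5) = q - 3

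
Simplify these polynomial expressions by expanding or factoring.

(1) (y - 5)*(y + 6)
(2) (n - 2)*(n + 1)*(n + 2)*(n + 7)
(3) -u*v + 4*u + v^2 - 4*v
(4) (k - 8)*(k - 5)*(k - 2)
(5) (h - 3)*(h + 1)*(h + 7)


(1) = y^2 + y - 30
(2) = n^4 + 8*n^3 + 3*n^2 - 32*n - 28
(3) = (-u + v)*(v - 4)
(4) = k^3 - 15*k^2 + 66*k - 80
(5) = h^3 + 5*h^2 - 17*h - 21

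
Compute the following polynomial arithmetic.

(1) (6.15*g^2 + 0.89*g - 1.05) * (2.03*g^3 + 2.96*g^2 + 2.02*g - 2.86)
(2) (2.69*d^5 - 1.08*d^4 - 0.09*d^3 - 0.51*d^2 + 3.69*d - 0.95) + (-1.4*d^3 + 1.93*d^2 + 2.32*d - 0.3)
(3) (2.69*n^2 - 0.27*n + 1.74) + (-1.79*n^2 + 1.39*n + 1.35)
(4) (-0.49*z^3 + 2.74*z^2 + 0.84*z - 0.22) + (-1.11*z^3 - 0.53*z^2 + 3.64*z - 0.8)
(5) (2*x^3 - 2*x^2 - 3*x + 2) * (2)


(1) = 12.4845*g^5 + 20.0107*g^4 + 12.9259*g^3 - 18.8992*g^2 - 4.6664*g + 3.003
(2) = 2.69*d^5 - 1.08*d^4 - 1.49*d^3 + 1.42*d^2 + 6.01*d - 1.25
(3) = 0.9*n^2 + 1.12*n + 3.09
(4) = -1.6*z^3 + 2.21*z^2 + 4.48*z - 1.02
(5) = 4*x^3 - 4*x^2 - 6*x + 4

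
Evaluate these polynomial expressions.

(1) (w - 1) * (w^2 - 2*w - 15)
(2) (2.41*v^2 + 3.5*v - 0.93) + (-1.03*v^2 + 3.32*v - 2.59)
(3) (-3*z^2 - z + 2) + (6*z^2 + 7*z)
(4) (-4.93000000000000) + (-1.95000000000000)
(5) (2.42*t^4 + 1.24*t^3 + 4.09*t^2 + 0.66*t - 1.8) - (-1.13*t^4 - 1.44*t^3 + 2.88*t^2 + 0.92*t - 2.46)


(1) = w^3 - 3*w^2 - 13*w + 15
(2) = 1.38*v^2 + 6.82*v - 3.52
(3) = 3*z^2 + 6*z + 2
(4) = -6.88000000000000
(5) = 3.55*t^4 + 2.68*t^3 + 1.21*t^2 - 0.26*t + 0.66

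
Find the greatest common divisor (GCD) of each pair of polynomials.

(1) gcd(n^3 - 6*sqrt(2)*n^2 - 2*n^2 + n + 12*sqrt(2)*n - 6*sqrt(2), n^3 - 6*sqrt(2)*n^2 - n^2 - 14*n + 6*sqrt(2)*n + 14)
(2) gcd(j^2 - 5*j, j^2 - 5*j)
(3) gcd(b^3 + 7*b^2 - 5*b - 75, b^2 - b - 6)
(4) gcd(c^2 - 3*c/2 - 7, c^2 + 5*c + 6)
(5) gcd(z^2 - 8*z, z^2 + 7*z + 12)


(1) = n - 1
(2) = gcd(j*(j - 5), j*(j - 5)) = j^2 - 5*j
(3) = b - 3
(4) = gcd((c - 7/2)*(c + 2), (c + 2)*(c + 3)) = c + 2
(5) = 1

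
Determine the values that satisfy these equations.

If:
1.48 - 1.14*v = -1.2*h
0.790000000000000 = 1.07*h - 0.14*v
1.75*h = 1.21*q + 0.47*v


Then:
h = 1.05
q = 0.59
v = 2.41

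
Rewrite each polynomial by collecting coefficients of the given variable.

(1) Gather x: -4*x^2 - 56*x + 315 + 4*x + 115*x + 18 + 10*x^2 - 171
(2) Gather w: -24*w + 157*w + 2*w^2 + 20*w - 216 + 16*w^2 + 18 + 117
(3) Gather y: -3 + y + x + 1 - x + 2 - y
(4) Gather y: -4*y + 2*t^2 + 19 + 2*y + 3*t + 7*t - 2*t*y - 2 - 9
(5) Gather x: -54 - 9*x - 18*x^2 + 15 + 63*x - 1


(1) = 6*x^2 + 63*x + 162
(2) = 18*w^2 + 153*w - 81
(3) = 0
(4) = 2*t^2 + 10*t + y*(-2*t - 2) + 8
(5) = -18*x^2 + 54*x - 40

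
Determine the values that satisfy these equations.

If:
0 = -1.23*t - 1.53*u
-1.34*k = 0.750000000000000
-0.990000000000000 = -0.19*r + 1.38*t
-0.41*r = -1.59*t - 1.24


Then:
k = -0.56
r = 0.52
t = -0.65
u = 0.52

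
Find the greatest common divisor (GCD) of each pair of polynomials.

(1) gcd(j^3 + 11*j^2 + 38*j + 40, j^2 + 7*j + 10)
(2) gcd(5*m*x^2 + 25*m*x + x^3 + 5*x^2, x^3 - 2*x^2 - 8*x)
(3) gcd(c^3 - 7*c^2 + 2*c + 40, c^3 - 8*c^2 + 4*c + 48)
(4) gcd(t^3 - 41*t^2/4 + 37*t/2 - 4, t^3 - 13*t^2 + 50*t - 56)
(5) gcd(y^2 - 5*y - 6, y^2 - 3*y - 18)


(1) = gcd((j + 2)*(j + 4)*(j + 5), (j + 2)*(j + 5)) = j^2 + 7*j + 10
(2) = gcd(x*(5*m + x)*(x + 5), x*(x - 4)*(x + 2)) = x
(3) = gcd((c - 5)*(c - 4)*(c + 2), (c - 6)*(c - 4)*(c + 2)) = c^2 - 2*c - 8
(4) = t - 2
(5) = gcd((y - 6)*(y + 1), (y - 6)*(y + 3)) = y - 6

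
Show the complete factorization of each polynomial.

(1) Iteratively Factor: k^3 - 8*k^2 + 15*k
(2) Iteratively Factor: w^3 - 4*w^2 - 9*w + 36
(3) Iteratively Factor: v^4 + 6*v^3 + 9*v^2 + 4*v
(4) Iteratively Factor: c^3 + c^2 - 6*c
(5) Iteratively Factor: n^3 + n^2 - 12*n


(1) = (k - 5)*(k^2 - 3*k) = k*(k - 5)*(k - 3)
(2) = (w - 4)*(w^2 - 9) = (w - 4)*(w - 3)*(w + 3)
(3) = (v)*(v^3 + 6*v^2 + 9*v + 4) = v*(v + 4)*(v^2 + 2*v + 1) = v*(v + 1)*(v + 4)*(v + 1)
(4) = (c + 3)*(c^2 - 2*c) = c*(c + 3)*(c - 2)
(5) = (n + 4)*(n^2 - 3*n) = n*(n + 4)*(n - 3)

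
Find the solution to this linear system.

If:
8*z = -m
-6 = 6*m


Then:
m = -1
z = 1/8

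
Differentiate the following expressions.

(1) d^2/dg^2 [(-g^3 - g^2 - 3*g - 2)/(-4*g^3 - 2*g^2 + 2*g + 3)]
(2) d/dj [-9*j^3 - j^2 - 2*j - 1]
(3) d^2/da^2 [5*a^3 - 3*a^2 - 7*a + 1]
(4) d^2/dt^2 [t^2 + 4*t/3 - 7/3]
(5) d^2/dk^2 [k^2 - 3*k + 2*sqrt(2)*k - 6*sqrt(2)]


(1) = 2*(8*g^6 + 168*g^5 + 360*g^4 + 262*g^3 + 228*g^2 + 129*g + 11)/(64*g^9 + 96*g^8 - 48*g^7 - 232*g^6 - 120*g^5 + 132*g^4 + 172*g^3 + 18*g^2 - 54*g - 27)
(2) = -27*j^2 - 2*j - 2
(3) = 30*a - 6
(4) = 2
(5) = 2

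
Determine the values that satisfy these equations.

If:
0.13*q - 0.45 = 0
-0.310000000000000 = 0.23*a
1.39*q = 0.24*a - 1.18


Then:
No Solution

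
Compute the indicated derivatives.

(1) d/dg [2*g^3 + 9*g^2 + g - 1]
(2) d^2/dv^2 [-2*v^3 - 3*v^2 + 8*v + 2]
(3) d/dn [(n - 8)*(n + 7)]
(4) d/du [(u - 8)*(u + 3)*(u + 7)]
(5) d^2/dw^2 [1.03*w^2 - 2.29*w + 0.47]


(1) = 6*g^2 + 18*g + 1
(2) = -12*v - 6
(3) = 2*n - 1
(4) = 3*u^2 + 4*u - 59
(5) = 2.06000000000000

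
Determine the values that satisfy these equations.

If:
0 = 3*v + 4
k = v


Then:
k = -4/3
v = -4/3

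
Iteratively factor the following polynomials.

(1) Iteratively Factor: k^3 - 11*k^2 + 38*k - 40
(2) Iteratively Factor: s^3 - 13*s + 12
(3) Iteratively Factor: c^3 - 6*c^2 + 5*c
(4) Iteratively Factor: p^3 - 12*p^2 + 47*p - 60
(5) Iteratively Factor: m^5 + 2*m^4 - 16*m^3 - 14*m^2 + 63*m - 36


(1) = (k - 2)*(k^2 - 9*k + 20) = (k - 5)*(k - 2)*(k - 4)
(2) = (s + 4)*(s^2 - 4*s + 3) = (s - 3)*(s + 4)*(s - 1)
(3) = (c - 1)*(c^2 - 5*c) = (c - 5)*(c - 1)*(c)
(4) = (p - 4)*(p^2 - 8*p + 15) = (p - 5)*(p - 4)*(p - 3)
(5) = (m - 3)*(m^4 + 5*m^3 - m^2 - 17*m + 12) = (m - 3)*(m + 3)*(m^3 + 2*m^2 - 7*m + 4) = (m - 3)*(m - 1)*(m + 3)*(m^2 + 3*m - 4) = (m - 3)*(m - 1)^2*(m + 3)*(m + 4)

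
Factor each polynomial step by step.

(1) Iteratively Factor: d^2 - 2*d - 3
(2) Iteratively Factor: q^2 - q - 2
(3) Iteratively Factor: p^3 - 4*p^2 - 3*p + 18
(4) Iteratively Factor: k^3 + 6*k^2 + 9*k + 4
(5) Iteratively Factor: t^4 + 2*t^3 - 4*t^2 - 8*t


(1) = (d - 3)*(d + 1)
(2) = (q - 2)*(q + 1)
(3) = (p + 2)*(p^2 - 6*p + 9) = (p - 3)*(p + 2)*(p - 3)
(4) = (k + 4)*(k^2 + 2*k + 1) = (k + 1)*(k + 4)*(k + 1)
(5) = (t)*(t^3 + 2*t^2 - 4*t - 8) = t*(t - 2)*(t^2 + 4*t + 4) = t*(t - 2)*(t + 2)*(t + 2)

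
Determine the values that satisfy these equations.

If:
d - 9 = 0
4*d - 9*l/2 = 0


Then:
d = 9
l = 8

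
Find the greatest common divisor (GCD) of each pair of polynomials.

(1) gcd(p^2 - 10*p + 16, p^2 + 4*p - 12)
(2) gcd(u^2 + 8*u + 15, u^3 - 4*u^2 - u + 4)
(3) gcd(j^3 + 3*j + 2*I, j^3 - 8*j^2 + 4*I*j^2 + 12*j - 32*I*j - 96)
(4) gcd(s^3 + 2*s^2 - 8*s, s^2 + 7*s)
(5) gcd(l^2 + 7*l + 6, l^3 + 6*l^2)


(1) = gcd((p - 8)*(p - 2), (p - 2)*(p + 6)) = p - 2
(2) = 1
(3) = gcd((j - 2*I)*(j + I)^2, (j - 8)*(j - 2*I)*(j + 6*I)) = j - 2*I
(4) = gcd(s*(s - 2)*(s + 4), s*(s + 7)) = s
(5) = gcd((l + 1)*(l + 6), l^2*(l + 6)) = l + 6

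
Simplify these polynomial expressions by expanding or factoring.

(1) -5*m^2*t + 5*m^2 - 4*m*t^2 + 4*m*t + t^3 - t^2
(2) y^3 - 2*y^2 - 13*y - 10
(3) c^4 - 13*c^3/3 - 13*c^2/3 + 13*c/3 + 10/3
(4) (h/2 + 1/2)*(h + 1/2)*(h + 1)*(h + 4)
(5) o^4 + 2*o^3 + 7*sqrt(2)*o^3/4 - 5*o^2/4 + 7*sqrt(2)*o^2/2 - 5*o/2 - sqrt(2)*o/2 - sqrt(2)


(1) = (-5*m + t)*(m + t)*(t - 1)
(2) = (y - 5)*(y + 1)*(y + 2)
(3) = (c - 5)*(c - 1)*(c + 2/3)*(c + 1)
(4) = h^4/2 + 13*h^3/4 + 6*h^2 + 17*h/4 + 1
(5) = (o - sqrt(2)/2)*(o + 2*sqrt(2))*(sqrt(2)*o/2 + sqrt(2))*(sqrt(2)*o + 1/2)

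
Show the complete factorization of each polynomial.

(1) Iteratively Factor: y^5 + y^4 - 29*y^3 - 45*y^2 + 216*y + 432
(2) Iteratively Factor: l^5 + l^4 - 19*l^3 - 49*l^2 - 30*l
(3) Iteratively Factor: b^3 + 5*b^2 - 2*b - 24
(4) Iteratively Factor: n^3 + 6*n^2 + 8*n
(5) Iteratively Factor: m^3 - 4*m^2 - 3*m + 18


(1) = (y + 3)*(y^4 - 2*y^3 - 23*y^2 + 24*y + 144) = (y - 4)*(y + 3)*(y^3 + 2*y^2 - 15*y - 36) = (y - 4)*(y + 3)^2*(y^2 - y - 12) = (y - 4)*(y + 3)^3*(y - 4)
(2) = (l)*(l^4 + l^3 - 19*l^2 - 49*l - 30) = l*(l + 1)*(l^3 - 19*l - 30) = l*(l + 1)*(l + 2)*(l^2 - 2*l - 15) = l*(l + 1)*(l + 2)*(l + 3)*(l - 5)
(3) = (b - 2)*(b^2 + 7*b + 12) = (b - 2)*(b + 4)*(b + 3)
(4) = (n)*(n^2 + 6*n + 8) = n*(n + 2)*(n + 4)
(5) = (m + 2)*(m^2 - 6*m + 9) = (m - 3)*(m + 2)*(m - 3)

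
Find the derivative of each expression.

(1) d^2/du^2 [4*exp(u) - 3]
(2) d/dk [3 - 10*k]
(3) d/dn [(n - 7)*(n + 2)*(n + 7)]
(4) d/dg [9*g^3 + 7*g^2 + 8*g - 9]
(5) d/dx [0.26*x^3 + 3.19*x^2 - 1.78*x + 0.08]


(1) = 4*exp(u)
(2) = -10
(3) = 3*n^2 + 4*n - 49
(4) = 27*g^2 + 14*g + 8
(5) = 0.78*x^2 + 6.38*x - 1.78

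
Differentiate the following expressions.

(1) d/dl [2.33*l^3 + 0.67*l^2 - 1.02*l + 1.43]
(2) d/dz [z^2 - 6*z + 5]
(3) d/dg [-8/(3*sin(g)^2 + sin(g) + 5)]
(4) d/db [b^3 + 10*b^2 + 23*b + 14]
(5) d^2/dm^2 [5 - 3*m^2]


(1) = 6.99*l^2 + 1.34*l - 1.02
(2) = 2*z - 6
(3) = 8*(6*sin(g) + 1)*cos(g)/(3*sin(g)^2 + sin(g) + 5)^2
(4) = 3*b^2 + 20*b + 23
(5) = -6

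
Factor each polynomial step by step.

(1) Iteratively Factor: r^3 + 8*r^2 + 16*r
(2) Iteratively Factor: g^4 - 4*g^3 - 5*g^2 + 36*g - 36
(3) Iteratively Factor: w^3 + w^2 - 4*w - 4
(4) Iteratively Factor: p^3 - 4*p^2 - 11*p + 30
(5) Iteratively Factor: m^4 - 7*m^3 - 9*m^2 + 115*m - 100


(1) = (r + 4)*(r^2 + 4*r) = r*(r + 4)*(r + 4)
(2) = (g - 3)*(g^3 - g^2 - 8*g + 12) = (g - 3)*(g - 2)*(g^2 + g - 6) = (g - 3)*(g - 2)*(g + 3)*(g - 2)
(3) = (w + 2)*(w^2 - w - 2) = (w - 2)*(w + 2)*(w + 1)
(4) = (p - 5)*(p^2 + p - 6) = (p - 5)*(p + 3)*(p - 2)
(5) = (m - 5)*(m^3 - 2*m^2 - 19*m + 20) = (m - 5)^2*(m^2 + 3*m - 4) = (m - 5)^2*(m + 4)*(m - 1)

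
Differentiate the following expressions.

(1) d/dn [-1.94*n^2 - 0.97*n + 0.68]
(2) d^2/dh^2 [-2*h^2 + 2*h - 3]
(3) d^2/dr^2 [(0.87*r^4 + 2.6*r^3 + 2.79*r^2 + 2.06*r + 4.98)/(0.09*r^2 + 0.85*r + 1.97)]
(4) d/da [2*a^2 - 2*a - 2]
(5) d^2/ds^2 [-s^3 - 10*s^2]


(1) = -3.88*n - 0.97
(2) = -4
(3) = (0.014094*r^6 + 0.39933*r^5 + 4.696956*r^4 + 25.750582*r^3 + 63.912822*r^2 + 60.636432*r + 20.186674)/(0.000729*r^6 + 0.020655*r^5 + 0.242946*r^4 + 1.518355*r^3 + 5.317818*r^2 + 9.896295*r + 7.645373)
(4) = 4*a - 2
(5) = -6*s - 20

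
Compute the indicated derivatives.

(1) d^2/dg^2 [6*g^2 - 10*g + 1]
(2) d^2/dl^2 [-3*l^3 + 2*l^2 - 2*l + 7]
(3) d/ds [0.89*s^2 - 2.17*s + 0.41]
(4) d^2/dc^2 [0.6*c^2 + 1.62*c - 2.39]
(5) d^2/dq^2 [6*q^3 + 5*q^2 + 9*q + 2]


(1) = 12
(2) = 4 - 18*l
(3) = 1.78*s - 2.17
(4) = 1.20000000000000
(5) = 36*q + 10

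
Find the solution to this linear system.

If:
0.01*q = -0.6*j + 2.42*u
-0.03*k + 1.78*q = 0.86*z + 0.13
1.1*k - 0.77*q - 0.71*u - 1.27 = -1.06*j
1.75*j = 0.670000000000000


Then:
j = 0.38
k = 0.343559553163066*z + 0.908961995794752
q = 0.488936396963422*z + 0.0883532920639565
u = 0.0020203983345596*z + 0.0952883548078204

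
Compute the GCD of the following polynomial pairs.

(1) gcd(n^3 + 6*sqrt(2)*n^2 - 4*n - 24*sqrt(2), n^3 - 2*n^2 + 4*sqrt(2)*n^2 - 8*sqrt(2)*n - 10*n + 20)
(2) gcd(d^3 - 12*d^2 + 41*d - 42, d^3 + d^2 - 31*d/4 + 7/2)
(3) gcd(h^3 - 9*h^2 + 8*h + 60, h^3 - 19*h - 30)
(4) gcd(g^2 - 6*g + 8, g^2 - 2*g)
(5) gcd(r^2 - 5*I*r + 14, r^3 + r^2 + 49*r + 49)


(1) = gcd((n - 2)*(n + 2)*(n + 6*sqrt(2)), (n - 2)*(n - sqrt(2))*(n + 5*sqrt(2))) = n - 2
(2) = gcd((d - 7)*(d - 3)*(d - 2), (d - 2)*(d - 1/2)*(d + 7/2)) = d - 2
(3) = h^2 - 3*h - 10
(4) = g - 2
(5) = gcd((r - 7*I)*(r + 2*I), (r + 1)*(r - 7*I)*(r + 7*I)) = r - 7*I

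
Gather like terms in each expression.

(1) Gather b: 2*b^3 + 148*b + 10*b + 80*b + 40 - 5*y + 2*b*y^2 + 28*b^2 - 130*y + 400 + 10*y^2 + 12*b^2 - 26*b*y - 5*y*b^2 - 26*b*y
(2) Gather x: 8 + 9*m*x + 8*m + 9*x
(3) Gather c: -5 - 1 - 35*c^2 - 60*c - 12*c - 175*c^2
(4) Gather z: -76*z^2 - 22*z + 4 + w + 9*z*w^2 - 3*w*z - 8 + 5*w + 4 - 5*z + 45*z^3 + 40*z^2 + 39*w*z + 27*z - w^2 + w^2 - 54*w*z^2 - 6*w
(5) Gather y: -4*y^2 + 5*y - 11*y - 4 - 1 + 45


(1) = 2*b^3 + b^2*(40 - 5*y) + b*(2*y^2 - 52*y + 238) + 10*y^2 - 135*y + 440
(2) = 8*m + x*(9*m + 9) + 8
(3) = -210*c^2 - 72*c - 6
(4) = 45*z^3 + z^2*(-54*w - 36) + z*(9*w^2 + 36*w)
(5) = -4*y^2 - 6*y + 40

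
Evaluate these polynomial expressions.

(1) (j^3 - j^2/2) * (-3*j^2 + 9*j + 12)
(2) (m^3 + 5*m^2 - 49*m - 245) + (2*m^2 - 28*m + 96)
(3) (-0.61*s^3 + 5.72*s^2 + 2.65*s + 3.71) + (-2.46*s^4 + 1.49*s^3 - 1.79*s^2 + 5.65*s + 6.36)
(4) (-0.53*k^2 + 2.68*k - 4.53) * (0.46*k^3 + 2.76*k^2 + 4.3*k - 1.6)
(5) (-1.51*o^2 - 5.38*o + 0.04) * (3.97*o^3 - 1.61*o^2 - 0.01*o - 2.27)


(1) = -3*j^5 + 21*j^4/2 + 15*j^3/2 - 6*j^2
(2) = m^3 + 7*m^2 - 77*m - 149
(3) = -2.46*s^4 + 0.88*s^3 + 3.93*s^2 + 8.3*s + 10.07
(4) = -0.2438*k^5 - 0.23*k^4 + 3.034*k^3 - 0.1308*k^2 - 23.767*k + 7.248
(5) = -5.9947*o^5 - 18.9275*o^4 + 8.8357*o^3 + 3.4171*o^2 + 12.2122*o - 0.0908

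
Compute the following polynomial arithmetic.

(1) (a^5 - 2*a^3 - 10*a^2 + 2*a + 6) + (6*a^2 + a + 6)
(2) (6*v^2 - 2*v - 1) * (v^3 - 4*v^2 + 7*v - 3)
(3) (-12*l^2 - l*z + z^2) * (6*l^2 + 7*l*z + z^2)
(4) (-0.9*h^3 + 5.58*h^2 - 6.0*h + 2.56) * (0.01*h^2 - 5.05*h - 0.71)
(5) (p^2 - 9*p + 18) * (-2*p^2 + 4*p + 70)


(1) = a^5 - 2*a^3 - 4*a^2 + 3*a + 12
(2) = 6*v^5 - 26*v^4 + 49*v^3 - 28*v^2 - v + 3
(3) = -72*l^4 - 90*l^3*z - 13*l^2*z^2 + 6*l*z^3 + z^4
(4) = -0.009*h^5 + 4.6008*h^4 - 27.6*h^3 + 26.3638*h^2 - 8.668*h - 1.8176
(5) = -2*p^4 + 22*p^3 - 2*p^2 - 558*p + 1260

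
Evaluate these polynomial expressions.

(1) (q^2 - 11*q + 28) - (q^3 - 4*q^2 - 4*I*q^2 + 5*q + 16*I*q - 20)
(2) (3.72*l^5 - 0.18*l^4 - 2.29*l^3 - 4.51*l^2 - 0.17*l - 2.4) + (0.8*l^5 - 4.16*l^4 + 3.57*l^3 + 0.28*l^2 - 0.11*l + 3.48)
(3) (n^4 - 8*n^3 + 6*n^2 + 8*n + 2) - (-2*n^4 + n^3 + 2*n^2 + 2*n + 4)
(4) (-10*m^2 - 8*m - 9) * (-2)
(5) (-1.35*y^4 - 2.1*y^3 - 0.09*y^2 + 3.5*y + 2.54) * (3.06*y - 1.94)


(1) = -q^3 + 5*q^2 + 4*I*q^2 - 16*q - 16*I*q + 48
(2) = 4.52*l^5 - 4.34*l^4 + 1.28*l^3 - 4.23*l^2 - 0.28*l + 1.08
(3) = 3*n^4 - 9*n^3 + 4*n^2 + 6*n - 2
(4) = 20*m^2 + 16*m + 18
(5) = -4.131*y^5 - 3.807*y^4 + 3.7986*y^3 + 10.8846*y^2 + 0.9824*y - 4.9276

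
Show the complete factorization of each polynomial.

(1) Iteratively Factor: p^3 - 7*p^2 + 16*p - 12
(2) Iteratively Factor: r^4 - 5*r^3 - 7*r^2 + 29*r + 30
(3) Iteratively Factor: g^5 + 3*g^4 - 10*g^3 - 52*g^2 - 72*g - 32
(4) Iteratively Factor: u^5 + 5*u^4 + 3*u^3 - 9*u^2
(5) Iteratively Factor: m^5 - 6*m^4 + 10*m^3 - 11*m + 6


(1) = (p - 2)*(p^2 - 5*p + 6) = (p - 3)*(p - 2)*(p - 2)
(2) = (r - 3)*(r^3 - 2*r^2 - 13*r - 10) = (r - 3)*(r + 1)*(r^2 - 3*r - 10) = (r - 3)*(r + 1)*(r + 2)*(r - 5)
(3) = (g - 4)*(g^4 + 7*g^3 + 18*g^2 + 20*g + 8) = (g - 4)*(g + 2)*(g^3 + 5*g^2 + 8*g + 4) = (g - 4)*(g + 2)^2*(g^2 + 3*g + 2) = (g - 4)*(g + 2)^3*(g + 1)
(4) = (u)*(u^4 + 5*u^3 + 3*u^2 - 9*u) = u*(u + 3)*(u^3 + 2*u^2 - 3*u) = u^2*(u + 3)*(u^2 + 2*u - 3) = u^2*(u + 3)^2*(u - 1)
(5) = (m - 1)*(m^4 - 5*m^3 + 5*m^2 + 5*m - 6) = (m - 1)*(m + 1)*(m^3 - 6*m^2 + 11*m - 6) = (m - 3)*(m - 1)*(m + 1)*(m^2 - 3*m + 2) = (m - 3)*(m - 2)*(m - 1)*(m + 1)*(m - 1)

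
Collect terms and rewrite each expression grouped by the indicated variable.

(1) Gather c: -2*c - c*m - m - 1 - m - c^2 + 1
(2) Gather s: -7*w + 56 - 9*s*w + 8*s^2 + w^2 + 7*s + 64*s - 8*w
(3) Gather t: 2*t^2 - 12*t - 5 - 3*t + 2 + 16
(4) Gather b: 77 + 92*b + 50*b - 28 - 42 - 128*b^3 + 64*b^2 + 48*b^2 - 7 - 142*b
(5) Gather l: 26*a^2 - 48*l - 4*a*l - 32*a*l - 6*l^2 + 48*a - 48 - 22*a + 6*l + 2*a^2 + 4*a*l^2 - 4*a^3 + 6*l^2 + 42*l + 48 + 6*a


(1) = -c^2 + c*(-m - 2) - 2*m
(2) = 8*s^2 + s*(71 - 9*w) + w^2 - 15*w + 56
(3) = 2*t^2 - 15*t + 13
(4) = -128*b^3 + 112*b^2
(5) = -4*a^3 + 28*a^2 + 4*a*l^2 - 36*a*l + 32*a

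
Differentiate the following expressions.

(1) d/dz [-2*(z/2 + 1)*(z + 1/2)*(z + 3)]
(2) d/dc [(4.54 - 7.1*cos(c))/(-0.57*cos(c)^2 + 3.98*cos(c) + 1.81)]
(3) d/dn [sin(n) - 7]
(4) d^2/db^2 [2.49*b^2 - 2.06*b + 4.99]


(1) = -3*z^2 - 11*z - 17/2
(2) = (4.047*cos(c)^2 - 5.1756*cos(c) + 30.9202)*sin(c)/(0.3249*cos(c)^4 - 4.5372*cos(c)^3 + 13.777*cos(c)^2 + 14.4076*cos(c) + 3.2761)
(3) = cos(n)
(4) = 4.98000000000000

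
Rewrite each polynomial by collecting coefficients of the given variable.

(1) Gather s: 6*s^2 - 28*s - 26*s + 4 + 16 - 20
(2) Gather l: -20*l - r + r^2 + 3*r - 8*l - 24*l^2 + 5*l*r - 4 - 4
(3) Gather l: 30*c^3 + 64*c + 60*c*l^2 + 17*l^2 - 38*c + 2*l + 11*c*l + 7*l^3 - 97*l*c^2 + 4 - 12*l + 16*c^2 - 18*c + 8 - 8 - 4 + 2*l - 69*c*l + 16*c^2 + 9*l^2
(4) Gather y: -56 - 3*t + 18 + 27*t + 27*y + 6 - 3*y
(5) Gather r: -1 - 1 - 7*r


(1) = 6*s^2 - 54*s
(2) = -24*l^2 + l*(5*r - 28) + r^2 + 2*r - 8
(3) = 30*c^3 + 32*c^2 + 8*c + 7*l^3 + l^2*(60*c + 26) + l*(-97*c^2 - 58*c - 8)
(4) = 24*t + 24*y - 32
(5) = -7*r - 2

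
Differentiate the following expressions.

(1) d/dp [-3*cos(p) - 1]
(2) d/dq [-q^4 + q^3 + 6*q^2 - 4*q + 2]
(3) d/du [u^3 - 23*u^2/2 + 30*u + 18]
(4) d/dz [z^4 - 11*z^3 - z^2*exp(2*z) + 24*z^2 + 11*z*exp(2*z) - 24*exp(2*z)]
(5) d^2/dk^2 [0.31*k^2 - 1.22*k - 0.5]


(1) = 3*sin(p)
(2) = -4*q^3 + 3*q^2 + 12*q - 4
(3) = 3*u^2 - 23*u + 30
(4) = 4*z^3 - 2*z^2*exp(2*z) - 33*z^2 + 20*z*exp(2*z) + 48*z - 37*exp(2*z)
(5) = 0.620000000000000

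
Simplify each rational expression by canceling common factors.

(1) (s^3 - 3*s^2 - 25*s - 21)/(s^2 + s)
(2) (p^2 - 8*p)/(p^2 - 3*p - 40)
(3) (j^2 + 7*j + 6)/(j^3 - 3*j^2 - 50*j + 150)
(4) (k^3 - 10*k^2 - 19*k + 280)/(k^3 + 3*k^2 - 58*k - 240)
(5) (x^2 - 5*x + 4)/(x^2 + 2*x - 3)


(1) = (s^2 - 4*s - 21)/s
(2) = p/(p + 5)
(3) = (j^2 + 7*j + 6)/(j^3 - 3*j^2 - 50*j + 150)
(4) = (k - 7)/(k + 6)
(5) = (x - 4)/(x + 3)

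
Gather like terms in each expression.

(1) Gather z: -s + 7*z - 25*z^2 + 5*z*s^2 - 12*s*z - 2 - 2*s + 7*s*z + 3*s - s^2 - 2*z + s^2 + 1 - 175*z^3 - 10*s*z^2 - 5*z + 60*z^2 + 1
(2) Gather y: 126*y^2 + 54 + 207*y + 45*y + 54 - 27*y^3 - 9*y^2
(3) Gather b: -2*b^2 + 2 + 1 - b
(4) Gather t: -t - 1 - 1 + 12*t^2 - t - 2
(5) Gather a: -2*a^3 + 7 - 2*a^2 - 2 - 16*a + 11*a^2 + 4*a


(1) = -175*z^3 + z^2*(35 - 10*s) + z*(5*s^2 - 5*s)
(2) = -27*y^3 + 117*y^2 + 252*y + 108
(3) = -2*b^2 - b + 3
(4) = 12*t^2 - 2*t - 4
(5) = -2*a^3 + 9*a^2 - 12*a + 5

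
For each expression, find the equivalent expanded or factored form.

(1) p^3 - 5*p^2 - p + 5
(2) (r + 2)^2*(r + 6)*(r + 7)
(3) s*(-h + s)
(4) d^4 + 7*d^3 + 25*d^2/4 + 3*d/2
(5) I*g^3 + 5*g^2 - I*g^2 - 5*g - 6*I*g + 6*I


(1) = (p - 5)*(p - 1)*(p + 1)
(2) = r^4 + 17*r^3 + 98*r^2 + 220*r + 168
(3) = -h*s + s^2
(4) = d*(d + 1/2)^2*(d + 6)
(5) = (g - 3*I)*(g - 2*I)*(I*g - I)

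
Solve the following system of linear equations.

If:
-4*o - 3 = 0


Then:
o = -3/4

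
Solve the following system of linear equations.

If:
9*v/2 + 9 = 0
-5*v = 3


Then:
No Solution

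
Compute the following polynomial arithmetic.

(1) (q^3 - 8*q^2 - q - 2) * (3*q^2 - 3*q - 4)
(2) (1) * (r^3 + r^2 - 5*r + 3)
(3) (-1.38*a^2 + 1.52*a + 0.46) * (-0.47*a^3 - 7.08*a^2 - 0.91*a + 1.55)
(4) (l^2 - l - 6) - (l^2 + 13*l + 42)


(1) = 3*q^5 - 27*q^4 + 17*q^3 + 29*q^2 + 10*q + 8
(2) = r^3 + r^2 - 5*r + 3
(3) = 0.6486*a^5 + 9.056*a^4 - 9.722*a^3 - 6.779*a^2 + 1.9374*a + 0.713
(4) = -14*l - 48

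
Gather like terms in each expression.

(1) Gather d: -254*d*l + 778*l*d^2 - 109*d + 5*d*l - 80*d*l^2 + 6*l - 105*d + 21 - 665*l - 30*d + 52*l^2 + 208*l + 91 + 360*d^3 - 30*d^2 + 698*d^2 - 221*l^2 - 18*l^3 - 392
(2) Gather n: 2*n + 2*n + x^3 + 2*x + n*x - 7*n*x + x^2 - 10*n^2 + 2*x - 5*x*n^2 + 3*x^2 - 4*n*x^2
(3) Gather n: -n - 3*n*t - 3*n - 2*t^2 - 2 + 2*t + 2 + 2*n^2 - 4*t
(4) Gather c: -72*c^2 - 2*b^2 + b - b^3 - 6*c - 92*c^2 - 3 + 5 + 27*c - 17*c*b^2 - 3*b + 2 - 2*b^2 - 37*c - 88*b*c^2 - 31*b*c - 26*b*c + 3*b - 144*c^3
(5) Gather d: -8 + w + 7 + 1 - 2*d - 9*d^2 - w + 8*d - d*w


(1) = 360*d^3 + d^2*(778*l + 668) + d*(-80*l^2 - 249*l - 244) - 18*l^3 - 169*l^2 - 451*l - 280
(2) = n^2*(-5*x - 10) + n*(-4*x^2 - 6*x + 4) + x^3 + 4*x^2 + 4*x
(3) = 2*n^2 + n*(-3*t - 4) - 2*t^2 - 2*t
(4) = -b^3 - 4*b^2 + b - 144*c^3 + c^2*(-88*b - 164) + c*(-17*b^2 - 57*b - 16) + 4
(5) = -9*d^2 + d*(6 - w)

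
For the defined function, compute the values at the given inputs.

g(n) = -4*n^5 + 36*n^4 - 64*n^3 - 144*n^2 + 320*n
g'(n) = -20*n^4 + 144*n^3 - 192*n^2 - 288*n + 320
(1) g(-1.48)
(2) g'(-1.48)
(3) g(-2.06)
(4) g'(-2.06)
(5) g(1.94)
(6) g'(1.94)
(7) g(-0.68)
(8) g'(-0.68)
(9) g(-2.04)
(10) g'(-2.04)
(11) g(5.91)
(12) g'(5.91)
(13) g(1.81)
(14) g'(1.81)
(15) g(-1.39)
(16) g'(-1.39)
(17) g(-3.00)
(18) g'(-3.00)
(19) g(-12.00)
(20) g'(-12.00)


(1) = -380.42
(2) = -237.09
(3) = 85.88
(4) = -1520.48
(5) = 11.56
(6) = -193.23
(7) = -255.78
(8) = 377.50
(9) = 56.07
(10) = -1460.40
(11) = -1270.79
(12) = -2762.51
(13) = 36.61
(14) = -191.07
(15) = -396.00
(16) = -112.03
(17) = 3360.00
(18) = -6052.00
(19) = 1827840.00
(20) = -687424.00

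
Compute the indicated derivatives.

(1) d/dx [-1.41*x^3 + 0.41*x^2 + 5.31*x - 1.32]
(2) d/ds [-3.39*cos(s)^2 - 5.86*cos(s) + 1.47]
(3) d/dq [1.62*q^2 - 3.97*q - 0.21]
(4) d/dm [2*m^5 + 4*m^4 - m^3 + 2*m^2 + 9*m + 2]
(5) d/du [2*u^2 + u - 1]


(1) = -4.23*x^2 + 0.82*x + 5.31
(2) = (6.78*cos(s) + 5.86)*sin(s)
(3) = 3.24*q - 3.97
(4) = 10*m^4 + 16*m^3 - 3*m^2 + 4*m + 9
(5) = 4*u + 1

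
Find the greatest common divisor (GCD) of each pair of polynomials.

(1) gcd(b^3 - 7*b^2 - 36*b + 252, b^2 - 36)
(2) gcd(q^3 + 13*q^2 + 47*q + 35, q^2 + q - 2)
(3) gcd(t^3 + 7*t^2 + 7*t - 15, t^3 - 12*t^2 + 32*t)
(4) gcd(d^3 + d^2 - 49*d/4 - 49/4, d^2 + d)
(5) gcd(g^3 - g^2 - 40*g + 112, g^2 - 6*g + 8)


(1) = gcd((b - 7)*(b - 6)*(b + 6), (b - 6)*(b + 6)) = b^2 - 36
(2) = gcd((q + 1)*(q + 5)*(q + 7), (q - 1)*(q + 2)) = 1
(3) = 1
(4) = d + 1
(5) = g - 4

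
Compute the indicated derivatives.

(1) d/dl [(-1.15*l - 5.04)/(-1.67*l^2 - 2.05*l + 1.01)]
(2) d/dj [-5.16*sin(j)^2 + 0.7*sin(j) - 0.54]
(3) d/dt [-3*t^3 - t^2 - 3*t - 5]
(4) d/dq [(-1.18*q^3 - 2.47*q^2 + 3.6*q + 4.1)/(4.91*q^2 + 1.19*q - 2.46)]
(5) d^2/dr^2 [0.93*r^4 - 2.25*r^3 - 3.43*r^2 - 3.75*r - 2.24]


(1) = (1.9205*l^2 + 2.3575*l - (1.15*l + 5.04)*(3.34*l + 2.05) - 1.1615)/(1.67*l^2 + 2.05*l - 1.01)^2
(2) = (0.7 - 10.32*sin(j))*cos(j)
(3) = -9*t^2 - 2*t - 3
(4) = (-5.7938*q^4 - 2.8084*q^3 - 11.9069*q^2 - 28.1096*q - 13.735)/(24.1081*q^4 + 11.6858*q^3 - 22.7411*q^2 - 5.8548*q + 6.0516)
(5) = 11.16*r^2 - 13.5*r - 6.86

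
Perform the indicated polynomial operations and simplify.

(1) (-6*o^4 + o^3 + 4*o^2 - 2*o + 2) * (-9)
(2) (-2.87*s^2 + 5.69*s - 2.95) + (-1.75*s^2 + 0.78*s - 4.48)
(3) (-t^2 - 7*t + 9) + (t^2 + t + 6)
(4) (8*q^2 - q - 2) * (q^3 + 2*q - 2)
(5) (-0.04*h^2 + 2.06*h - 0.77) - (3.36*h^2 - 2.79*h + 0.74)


(1) = 54*o^4 - 9*o^3 - 36*o^2 + 18*o - 18
(2) = -4.62*s^2 + 6.47*s - 7.43
(3) = 15 - 6*t
(4) = 8*q^5 - q^4 + 14*q^3 - 18*q^2 - 2*q + 4
(5) = -3.4*h^2 + 4.85*h - 1.51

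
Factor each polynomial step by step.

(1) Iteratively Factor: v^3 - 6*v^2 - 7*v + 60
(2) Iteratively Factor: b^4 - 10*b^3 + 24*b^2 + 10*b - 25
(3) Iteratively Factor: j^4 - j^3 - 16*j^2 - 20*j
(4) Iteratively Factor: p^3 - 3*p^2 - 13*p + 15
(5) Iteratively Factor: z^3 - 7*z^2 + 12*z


(1) = (v + 3)*(v^2 - 9*v + 20) = (v - 4)*(v + 3)*(v - 5)
(2) = (b - 1)*(b^3 - 9*b^2 + 15*b + 25) = (b - 5)*(b - 1)*(b^2 - 4*b - 5) = (b - 5)*(b - 1)*(b + 1)*(b - 5)
(3) = (j + 2)*(j^3 - 3*j^2 - 10*j) = (j + 2)^2*(j^2 - 5*j) = j*(j + 2)^2*(j - 5)
(4) = (p - 5)*(p^2 + 2*p - 3) = (p - 5)*(p - 1)*(p + 3)
(5) = (z)*(z^2 - 7*z + 12) = z*(z - 4)*(z - 3)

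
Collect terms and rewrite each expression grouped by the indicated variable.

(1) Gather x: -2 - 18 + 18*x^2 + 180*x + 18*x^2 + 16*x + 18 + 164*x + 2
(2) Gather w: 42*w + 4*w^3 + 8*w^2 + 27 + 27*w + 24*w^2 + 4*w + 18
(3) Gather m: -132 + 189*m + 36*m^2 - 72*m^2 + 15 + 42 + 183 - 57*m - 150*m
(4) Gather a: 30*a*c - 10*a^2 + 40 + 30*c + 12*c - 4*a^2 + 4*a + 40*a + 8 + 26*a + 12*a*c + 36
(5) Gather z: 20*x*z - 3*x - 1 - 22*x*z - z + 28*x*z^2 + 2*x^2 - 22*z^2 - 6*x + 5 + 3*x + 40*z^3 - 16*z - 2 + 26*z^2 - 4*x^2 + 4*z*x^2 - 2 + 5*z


(1) = 36*x^2 + 360*x
(2) = 4*w^3 + 32*w^2 + 73*w + 45
(3) = -36*m^2 - 18*m + 108
(4) = -14*a^2 + a*(42*c + 70) + 42*c + 84
(5) = -2*x^2 - 6*x + 40*z^3 + z^2*(28*x + 4) + z*(4*x^2 - 2*x - 12)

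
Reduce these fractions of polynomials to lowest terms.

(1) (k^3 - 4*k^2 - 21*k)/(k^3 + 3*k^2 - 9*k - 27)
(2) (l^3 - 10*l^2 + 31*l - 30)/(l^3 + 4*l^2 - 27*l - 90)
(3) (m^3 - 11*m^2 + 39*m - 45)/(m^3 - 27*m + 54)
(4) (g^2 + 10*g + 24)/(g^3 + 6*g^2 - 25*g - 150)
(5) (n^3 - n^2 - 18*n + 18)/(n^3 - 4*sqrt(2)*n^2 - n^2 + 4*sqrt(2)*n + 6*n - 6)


(1) = (k^2 - 7*k)/(k^2 - 9)
(2) = (l^2 - 5*l + 6)/(l^2 + 9*l + 18)
(3) = (m - 5)/(m + 6)
(4) = (g + 4)/(g^2 - 25)
(5) = (n + 3*sqrt(2))/(n - sqrt(2))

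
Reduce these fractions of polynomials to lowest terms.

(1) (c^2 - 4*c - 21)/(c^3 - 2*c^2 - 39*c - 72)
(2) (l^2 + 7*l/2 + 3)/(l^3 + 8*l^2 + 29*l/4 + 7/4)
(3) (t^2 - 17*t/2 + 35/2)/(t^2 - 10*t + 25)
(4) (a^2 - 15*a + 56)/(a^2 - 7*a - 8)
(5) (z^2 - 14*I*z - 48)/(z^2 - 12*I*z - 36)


(1) = (c - 7)/(c^2 - 5*c - 24)
(2) = (4*l^2 + 14*l + 12)/(4*l^3 + 32*l^2 + 29*l + 7)
(3) = (2*t - 7)/(2*t - 10)
(4) = (a - 7)/(a + 1)
(5) = (z - 8*I)/(z - 6*I)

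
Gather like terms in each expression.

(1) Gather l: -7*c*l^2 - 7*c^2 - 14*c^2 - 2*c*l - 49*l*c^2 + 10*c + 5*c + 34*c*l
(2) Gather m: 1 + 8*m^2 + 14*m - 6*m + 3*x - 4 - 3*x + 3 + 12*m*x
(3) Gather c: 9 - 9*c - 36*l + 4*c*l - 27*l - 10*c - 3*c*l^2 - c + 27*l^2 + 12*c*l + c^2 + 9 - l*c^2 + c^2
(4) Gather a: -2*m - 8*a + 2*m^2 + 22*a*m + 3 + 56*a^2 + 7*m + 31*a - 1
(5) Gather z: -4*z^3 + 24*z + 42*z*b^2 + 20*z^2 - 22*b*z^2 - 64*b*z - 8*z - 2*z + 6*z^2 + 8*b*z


(1) = -21*c^2 - 7*c*l^2 + 15*c + l*(-49*c^2 + 32*c)
(2) = 8*m^2 + m*(12*x + 8)
(3) = c^2*(2 - l) + c*(-3*l^2 + 16*l - 20) + 27*l^2 - 63*l + 18
(4) = 56*a^2 + a*(22*m + 23) + 2*m^2 + 5*m + 2
(5) = -4*z^3 + z^2*(26 - 22*b) + z*(42*b^2 - 56*b + 14)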